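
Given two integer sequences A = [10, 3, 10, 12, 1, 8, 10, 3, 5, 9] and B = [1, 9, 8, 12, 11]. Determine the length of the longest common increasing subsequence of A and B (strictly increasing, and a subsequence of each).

2

For each value that appears in both, track the longest common increasing run ending there.
The best achievable length is 2; one witness is 1, 9 (A-positions 5,10, B-positions 1,2).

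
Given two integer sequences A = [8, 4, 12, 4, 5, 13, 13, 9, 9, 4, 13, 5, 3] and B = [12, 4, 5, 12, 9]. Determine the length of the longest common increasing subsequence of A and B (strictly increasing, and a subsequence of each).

3

A longest common strictly increasing subsequence is 4, 5, 9 (length 3); it appears in order in both A and B, and no longer such subsequence exists.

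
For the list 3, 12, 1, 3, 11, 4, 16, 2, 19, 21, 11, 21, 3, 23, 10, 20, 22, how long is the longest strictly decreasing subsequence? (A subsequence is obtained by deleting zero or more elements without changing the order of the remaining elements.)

Scanning left to right, the best length ending at each element is: 3→1, 12→1, 1→2, 3→2, 11→2, 4→3, 16→1, 2→4, 19→1, 21→1, 11→2, 21→1, 3→4, 23→1, 10→3, 20→2, 22→2.
So the longest decreasing subsequence has length 4, e.g. 12, 11, 4, 2.

4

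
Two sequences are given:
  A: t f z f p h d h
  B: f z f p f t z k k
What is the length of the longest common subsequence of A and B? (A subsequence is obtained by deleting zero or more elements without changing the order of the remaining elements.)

4

A longest common subsequence is fzfp (length 4); the LCS DP confirms no longer common subsequence exists.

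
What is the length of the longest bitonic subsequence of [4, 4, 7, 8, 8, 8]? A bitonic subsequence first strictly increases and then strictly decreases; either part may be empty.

3

Let inc[i] be the LIS ending at i and dec[i] the longest strictly decreasing subsequence starting at i. inc = [1, 1, 2, 3, 3, 3], dec = [1, 1, 1, 1, 1, 1].
max_i inc[i]+dec[i]−1 = 3, with one witness 4, 7, 8.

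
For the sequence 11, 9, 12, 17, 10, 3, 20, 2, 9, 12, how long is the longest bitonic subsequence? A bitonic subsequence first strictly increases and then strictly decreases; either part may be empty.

6

Let inc[i] be the LIS ending at i and dec[i] the longest strictly decreasing subsequence starting at i. inc = [1, 1, 2, 3, 2, 1, 4, 1, 2, 3], dec = [4, 3, 4, 4, 3, 2, 2, 1, 1, 1].
max_i inc[i]+dec[i]−1 = 6, with one witness 11, 12, 17, 10, 3, 2.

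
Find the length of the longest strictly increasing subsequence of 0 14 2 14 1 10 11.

4

Let dp[i] be the longest increasing subsequence ending at position i. Then dp = [1, 2, 2, 3, 2, 3, 4].
The maximum is 4; one witness is 0, 2, 10, 11 at positions 1,3,6,7.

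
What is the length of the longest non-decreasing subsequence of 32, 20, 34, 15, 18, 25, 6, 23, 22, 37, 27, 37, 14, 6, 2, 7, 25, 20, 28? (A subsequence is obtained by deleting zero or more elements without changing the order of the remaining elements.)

5

Scanning left to right, the best length ending at each element is: 32→1, 20→1, 34→2, 15→1, 18→2, 25→3, 6→1, 23→3, 22→3, 37→4, 27→4, 37→5, 14→2, 6→2, 2→1, 7→3, 25→4, 20→4, 28→5.
So the longest non-decreasing subsequence has length 5, e.g. 15, 18, 25, 37, 37.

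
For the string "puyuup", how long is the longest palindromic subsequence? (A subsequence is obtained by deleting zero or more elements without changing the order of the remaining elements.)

One longest palindromic subsequence is puuup (positions 1,2,4,5,6); it reads the same forward and backward, and the interval DP gives dp[1][6] = 5.

5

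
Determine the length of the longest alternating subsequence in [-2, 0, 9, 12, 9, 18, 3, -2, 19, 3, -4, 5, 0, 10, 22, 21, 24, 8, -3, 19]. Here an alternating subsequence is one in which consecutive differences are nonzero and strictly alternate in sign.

14

Track the best alternating length ending on an up-step vs a down-step at each position: up/down = 1/1, 2/1, 2/1, 2/1, 2/3, 4/1, 2/5, 1/5, 6/1, 6/7, 1/7, 8/7, 8/9, 10/7, 10/1, 10/11, 12/1, 10/13, 8/13, 14/13.
The maximum over both is 14; one such subsequence is -2, 12, 9, 18, 3, 19, 3, 5, 0, 22, 21, 24, 8, 19.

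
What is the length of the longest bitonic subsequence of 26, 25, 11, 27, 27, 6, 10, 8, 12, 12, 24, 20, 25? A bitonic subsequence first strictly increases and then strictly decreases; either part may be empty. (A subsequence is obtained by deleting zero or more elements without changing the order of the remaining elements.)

Let inc[i] be the LIS ending at i and dec[i] the longest strictly decreasing subsequence starting at i. inc = [1, 1, 1, 2, 2, 1, 2, 2, 3, 3, 4, 4, 5], dec = [5, 4, 3, 3, 3, 1, 2, 1, 1, 1, 2, 1, 1].
max_i inc[i]+dec[i]−1 = 5, with one witness 26, 25, 11, 10, 8.

5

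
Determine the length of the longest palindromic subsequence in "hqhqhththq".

One longest palindromic subsequence is qhththq (positions 2,3,6,7,8,9,10); it reads the same forward and backward, and the interval DP gives dp[1][10] = 7.

7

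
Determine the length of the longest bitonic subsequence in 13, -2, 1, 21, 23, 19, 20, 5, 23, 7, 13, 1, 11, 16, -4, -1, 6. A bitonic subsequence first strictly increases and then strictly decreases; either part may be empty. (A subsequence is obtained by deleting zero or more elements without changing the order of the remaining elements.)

Let inc[i] be the LIS ending at i and dec[i] the longest strictly decreasing subsequence starting at i. inc = [1, 1, 2, 3, 4, 3, 4, 3, 5, 4, 5, 2, 5, 6, 1, 2, 4], dec = [4, 2, 2, 5, 5, 4, 4, 3, 4, 3, 3, 2, 2, 2, 1, 1, 1].
max_i inc[i]+dec[i]−1 = 8, with one witness -2, 1, 21, 23, 20, 13, 11, 6.

8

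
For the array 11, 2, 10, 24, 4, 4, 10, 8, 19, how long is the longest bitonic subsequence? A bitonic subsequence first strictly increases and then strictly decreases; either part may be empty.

5

One longest bitonic subsequence is 2, 10, 24, 10, 8 (positions 2,3,4,7,8): it rises to 24 then falls. Length 5 is optimal.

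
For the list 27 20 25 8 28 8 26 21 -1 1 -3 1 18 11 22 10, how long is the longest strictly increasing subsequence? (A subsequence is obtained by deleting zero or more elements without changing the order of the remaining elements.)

4

One longest increasing subsequence is -1, 1, 18, 22 (positions 9,10,13,15), of length 4; no longer one exists.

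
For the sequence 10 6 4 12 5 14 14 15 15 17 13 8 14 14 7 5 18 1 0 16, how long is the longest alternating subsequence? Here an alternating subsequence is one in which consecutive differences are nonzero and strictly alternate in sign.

A longest alternating subsequence is 10, 6, 12, 5, 14, 13, 14, 7, 18, 1, 16 (positions 1,2,4,5,6,11,13,15,17,18,20); its 10 consecutive differences strictly alternate in sign, and length 11 is optimal.

11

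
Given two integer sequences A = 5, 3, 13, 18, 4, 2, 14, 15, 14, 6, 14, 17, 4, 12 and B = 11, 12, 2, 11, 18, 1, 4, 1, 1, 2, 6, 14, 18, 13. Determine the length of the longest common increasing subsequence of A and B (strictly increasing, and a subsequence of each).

3

A longest common strictly increasing subsequence is 2, 6, 14 (length 3); it appears in order in both A and B, and no longer such subsequence exists.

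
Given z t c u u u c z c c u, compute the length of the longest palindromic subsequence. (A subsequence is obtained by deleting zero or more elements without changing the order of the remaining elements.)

7

One longest palindromic subsequence is zcuuucz (positions 1,3,4,5,6,7,8); it reads the same forward and backward, and the interval DP gives dp[1][11] = 7.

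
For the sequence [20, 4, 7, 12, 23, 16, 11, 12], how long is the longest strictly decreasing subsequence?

3

One longest decreasing subsequence is 20, 12, 11 (positions 1,4,7), of length 3; no longer one exists.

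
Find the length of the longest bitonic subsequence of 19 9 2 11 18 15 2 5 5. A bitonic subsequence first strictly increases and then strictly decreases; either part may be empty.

One longest bitonic subsequence is 9, 11, 18, 15, 5 (positions 2,4,5,6,9): it rises to 18 then falls. Length 5 is optimal.

5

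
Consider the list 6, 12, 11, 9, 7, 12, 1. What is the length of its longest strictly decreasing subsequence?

Let dp[i] be the longest decreasing subsequence ending at position i. Then dp = [1, 1, 2, 3, 4, 1, 5].
The maximum is 5; one witness is 12, 11, 9, 7, 1 at positions 2,3,4,5,7.

5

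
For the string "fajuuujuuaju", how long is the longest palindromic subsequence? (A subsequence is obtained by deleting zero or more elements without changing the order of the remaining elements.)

7

One longest palindromic subsequence is uuujuuu (positions 4,5,6,7,8,9,12); it reads the same forward and backward, and the interval DP gives dp[1][12] = 7.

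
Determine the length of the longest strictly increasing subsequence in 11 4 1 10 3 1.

2

Scanning left to right, the best length ending at each element is: 11→1, 4→1, 1→1, 10→2, 3→2, 1→1.
So the longest increasing subsequence has length 2, e.g. 4, 10.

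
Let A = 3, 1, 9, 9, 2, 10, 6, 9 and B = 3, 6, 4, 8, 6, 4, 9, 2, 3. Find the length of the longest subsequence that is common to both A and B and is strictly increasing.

3

A longest common strictly increasing subsequence is 3, 6, 9 (length 3); it appears in order in both A and B, and no longer such subsequence exists.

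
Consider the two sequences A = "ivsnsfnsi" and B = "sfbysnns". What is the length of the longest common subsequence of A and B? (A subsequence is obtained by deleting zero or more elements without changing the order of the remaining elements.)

A longest common subsequence is snns (length 4); the LCS DP confirms no longer common subsequence exists.

4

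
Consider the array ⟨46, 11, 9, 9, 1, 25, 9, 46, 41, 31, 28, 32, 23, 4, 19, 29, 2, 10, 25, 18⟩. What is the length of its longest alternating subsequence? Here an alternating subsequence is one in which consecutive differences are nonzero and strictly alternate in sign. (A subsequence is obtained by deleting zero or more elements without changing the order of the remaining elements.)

12

Track the best alternating length ending on an up-step vs a down-step at each position: up/down = 1/1, 1/2, 1/2, 1/2, 1/2, 3/2, 3/4, 5/1, 5/6, 5/6, 5/6, 7/6, 5/8, 3/8, 9/8, 9/8, 3/10, 11/10, 11/10, 11/12.
The maximum over both is 12; one such subsequence is 46, 11, 25, 9, 46, 31, 32, 4, 19, 2, 25, 18.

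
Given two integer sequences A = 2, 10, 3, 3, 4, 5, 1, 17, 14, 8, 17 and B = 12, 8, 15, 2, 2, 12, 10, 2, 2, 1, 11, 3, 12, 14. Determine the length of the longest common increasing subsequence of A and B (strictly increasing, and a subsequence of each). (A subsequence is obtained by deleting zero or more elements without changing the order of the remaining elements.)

3

A longest common strictly increasing subsequence is 2, 10, 14 (length 3); it appears in order in both A and B, and no longer such subsequence exists.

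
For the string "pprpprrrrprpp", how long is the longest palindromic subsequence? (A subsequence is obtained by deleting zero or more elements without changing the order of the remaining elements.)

One longest palindromic subsequence is pprprrrrprpp (positions 1,2,3,4,6,7,8,9,10,11,12,13); it reads the same forward and backward, and the interval DP gives dp[1][13] = 12.

12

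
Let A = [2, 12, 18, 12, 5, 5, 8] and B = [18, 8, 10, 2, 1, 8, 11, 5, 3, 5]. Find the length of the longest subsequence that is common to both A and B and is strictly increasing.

For each value that appears in both, track the longest common increasing run ending there.
The best achievable length is 2; one witness is 2, 8 (A-positions 1,7, B-positions 4,6).

2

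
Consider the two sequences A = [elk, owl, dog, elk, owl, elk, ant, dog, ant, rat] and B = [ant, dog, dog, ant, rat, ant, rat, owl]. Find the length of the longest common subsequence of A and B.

4

Backtracking the LCS table gives one alignment: dog (A3,B3) → ant (A7,B4) → ant (A9,B6) → rat (A10,B7).
So the longest common subsequence has length 4.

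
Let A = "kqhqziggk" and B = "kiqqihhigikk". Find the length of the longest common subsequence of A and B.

6

Backtracking the LCS table gives one alignment: k (A1,B1) → q (A2,B4) → h (A3,B7) → i (A6,B8) → g (A7,B9) → k (A9,B12).
So the longest common subsequence has length 6.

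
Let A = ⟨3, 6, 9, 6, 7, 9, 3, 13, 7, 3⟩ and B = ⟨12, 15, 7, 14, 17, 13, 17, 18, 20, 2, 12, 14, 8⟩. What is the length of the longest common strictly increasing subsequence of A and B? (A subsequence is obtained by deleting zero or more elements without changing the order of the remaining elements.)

For each value that appears in both, track the longest common increasing run ending there.
The best achievable length is 2; one witness is 7, 13 (A-positions 5,8, B-positions 3,6).

2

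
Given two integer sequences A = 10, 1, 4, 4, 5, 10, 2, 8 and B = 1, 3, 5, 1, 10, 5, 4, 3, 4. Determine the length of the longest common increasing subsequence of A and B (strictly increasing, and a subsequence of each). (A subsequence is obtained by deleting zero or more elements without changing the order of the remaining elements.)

3

A longest common strictly increasing subsequence is 1, 5, 10 (length 3); it appears in order in both A and B, and no longer such subsequence exists.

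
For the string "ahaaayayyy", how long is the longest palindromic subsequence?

One longest palindromic subsequence is aaaaa (positions 1,3,4,5,7); it reads the same forward and backward, and the interval DP gives dp[1][10] = 5.

5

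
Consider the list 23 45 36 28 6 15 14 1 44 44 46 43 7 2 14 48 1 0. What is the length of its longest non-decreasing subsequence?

Scanning left to right, the best length ending at each element is: 23→1, 45→2, 36→2, 28→2, 6→1, 15→2, 14→2, 1→1, 44→3, 44→4, 46→5, 43→3, 7→2, 2→2, 14→3, 48→6, 1→2, 0→1.
So the longest non-decreasing subsequence has length 6, e.g. 23, 36, 44, 44, 46, 48.

6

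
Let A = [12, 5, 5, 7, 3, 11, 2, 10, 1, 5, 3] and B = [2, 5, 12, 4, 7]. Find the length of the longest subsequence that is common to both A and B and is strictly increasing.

2

For each value that appears in both, track the longest common increasing run ending there.
The best achievable length is 2; one witness is 2, 5 (A-positions 7,10, B-positions 1,2).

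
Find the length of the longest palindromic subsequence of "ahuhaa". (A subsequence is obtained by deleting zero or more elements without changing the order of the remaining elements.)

One longest palindromic subsequence is ahuha (positions 1,2,3,4,6); it reads the same forward and backward, and the interval DP gives dp[1][6] = 5.

5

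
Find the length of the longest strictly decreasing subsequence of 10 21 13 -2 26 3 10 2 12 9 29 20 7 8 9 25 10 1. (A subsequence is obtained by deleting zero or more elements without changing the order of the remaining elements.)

6

Scanning left to right, the best length ending at each element is: 10→1, 21→1, 13→2, -2→3, 26→1, 3→3, 10→3, 2→4, 12→3, 9→4, 29→1, 20→2, 7→5, 8→5, 9→4, 25→2, 10→4, 1→6.
So the longest decreasing subsequence has length 6, e.g. 21, 13, 10, 9, 7, 1.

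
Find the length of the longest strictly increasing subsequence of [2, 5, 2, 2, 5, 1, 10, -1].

3

One longest increasing subsequence is 2, 5, 10 (positions 1,2,7), of length 3; no longer one exists.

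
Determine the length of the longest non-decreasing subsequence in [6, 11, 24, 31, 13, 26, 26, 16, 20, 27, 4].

6

Scanning left to right, the best length ending at each element is: 6→1, 11→2, 24→3, 31→4, 13→3, 26→4, 26→5, 16→4, 20→5, 27→6, 4→1.
So the longest non-decreasing subsequence has length 6, e.g. 6, 11, 24, 26, 26, 27.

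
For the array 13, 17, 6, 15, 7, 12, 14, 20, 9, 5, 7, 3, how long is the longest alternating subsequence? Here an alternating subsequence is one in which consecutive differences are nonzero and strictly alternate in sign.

Track the best alternating length ending on an up-step vs a down-step at each position: up/down = 1/1, 2/1, 1/3, 4/3, 4/5, 6/5, 6/5, 6/1, 6/7, 1/7, 8/7, 1/9.
The maximum over both is 9; one such subsequence is 13, 17, 6, 15, 7, 12, 5, 7, 3.

9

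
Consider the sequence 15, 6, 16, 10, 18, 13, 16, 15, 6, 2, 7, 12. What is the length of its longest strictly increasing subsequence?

Scanning left to right, the best length ending at each element is: 15→1, 6→1, 16→2, 10→2, 18→3, 13→3, 16→4, 15→4, 6→1, 2→1, 7→2, 12→3.
So the longest increasing subsequence has length 4, e.g. 6, 10, 13, 16.

4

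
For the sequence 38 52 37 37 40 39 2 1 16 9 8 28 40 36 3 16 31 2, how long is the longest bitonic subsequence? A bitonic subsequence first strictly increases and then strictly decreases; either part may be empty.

9

One longest bitonic subsequence is 38, 52, 40, 39, 16, 9, 8, 3, 2 (positions 1,2,5,6,9,10,11,15,18): it rises to 52 then falls. Length 9 is optimal.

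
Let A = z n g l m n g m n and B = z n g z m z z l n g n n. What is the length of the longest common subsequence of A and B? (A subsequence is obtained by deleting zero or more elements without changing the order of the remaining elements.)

A longest common subsequence is znglngn (length 7); the LCS DP confirms no longer common subsequence exists.

7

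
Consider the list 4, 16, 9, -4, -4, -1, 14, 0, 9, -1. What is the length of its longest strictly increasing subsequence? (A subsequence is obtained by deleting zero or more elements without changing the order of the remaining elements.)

Let dp[i] be the longest increasing subsequence ending at position i. Then dp = [1, 2, 2, 1, 1, 2, 3, 3, 4, 2].
The maximum is 4; one witness is -4, -1, 0, 9 at positions 4,6,8,9.

4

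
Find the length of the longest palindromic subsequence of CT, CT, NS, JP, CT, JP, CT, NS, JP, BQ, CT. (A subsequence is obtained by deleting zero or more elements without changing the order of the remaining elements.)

Using dp[i][j] = 2 + dp[i+1][j−1] if the ends match, else max(dp[i+1][j], dp[i][j−1]):
dp[1][11] = 7. A witness is CT JP CT JP CT JP CT at positions 1,4,5,6,7,9,11.

7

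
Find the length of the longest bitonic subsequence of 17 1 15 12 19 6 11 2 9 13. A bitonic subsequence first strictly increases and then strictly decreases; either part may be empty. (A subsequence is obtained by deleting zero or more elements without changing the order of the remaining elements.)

5

Let inc[i] be the LIS ending at i and dec[i] the longest strictly decreasing subsequence starting at i. inc = [1, 1, 2, 2, 3, 2, 3, 2, 3, 4], dec = [5, 1, 4, 3, 3, 2, 2, 1, 1, 1].
max_i inc[i]+dec[i]−1 = 5, with one witness 17, 15, 12, 11, 9.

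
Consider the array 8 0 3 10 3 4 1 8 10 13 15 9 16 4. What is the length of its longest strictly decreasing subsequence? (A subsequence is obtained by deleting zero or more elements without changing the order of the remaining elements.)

3

Let dp[i] be the longest decreasing subsequence ending at position i. Then dp = [1, 2, 2, 1, 2, 2, 3, 2, 1, 1, 1, 2, 1, 3].
The maximum is 3; one witness is 8, 3, 1 at positions 1,3,7.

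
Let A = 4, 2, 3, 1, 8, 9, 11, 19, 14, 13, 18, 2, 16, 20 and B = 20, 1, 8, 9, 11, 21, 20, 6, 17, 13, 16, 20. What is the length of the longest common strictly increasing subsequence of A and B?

7

For each value that appears in both, track the longest common increasing run ending there.
The best achievable length is 7; one witness is 1, 8, 9, 11, 13, 16, 20 (A-positions 4,5,6,7,10,13,14, B-positions 2,3,4,5,10,11,12).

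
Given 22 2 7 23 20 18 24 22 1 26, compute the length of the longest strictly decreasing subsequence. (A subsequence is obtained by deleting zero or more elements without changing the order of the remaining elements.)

4

One longest decreasing subsequence is 22, 20, 18, 1 (positions 1,5,6,9), of length 4; no longer one exists.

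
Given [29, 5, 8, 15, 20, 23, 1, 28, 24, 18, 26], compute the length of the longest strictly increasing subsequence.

7

Scanning left to right, the best length ending at each element is: 29→1, 5→1, 8→2, 15→3, 20→4, 23→5, 1→1, 28→6, 24→6, 18→4, 26→7.
So the longest increasing subsequence has length 7, e.g. 5, 8, 15, 20, 23, 24, 26.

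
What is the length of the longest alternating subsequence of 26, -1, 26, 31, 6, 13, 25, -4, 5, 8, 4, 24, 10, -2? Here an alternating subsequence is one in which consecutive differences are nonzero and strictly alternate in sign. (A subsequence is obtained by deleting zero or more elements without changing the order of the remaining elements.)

10

Track the best alternating length ending on an up-step vs a down-step at each position: up/down = 1/1, 1/2, 3/1, 3/1, 3/4, 5/4, 5/4, 1/6, 7/6, 7/6, 7/8, 9/6, 9/10, 7/10.
The maximum over both is 10; one such subsequence is 26, -1, 26, 6, 13, -4, 5, 4, 24, 10.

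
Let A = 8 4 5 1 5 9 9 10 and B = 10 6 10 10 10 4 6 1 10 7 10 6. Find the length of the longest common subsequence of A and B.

Backtracking the LCS table gives one alignment: 4 (A2,B6) → 1 (A4,B8) → 10 (A8,B11).
So the longest common subsequence has length 3.

3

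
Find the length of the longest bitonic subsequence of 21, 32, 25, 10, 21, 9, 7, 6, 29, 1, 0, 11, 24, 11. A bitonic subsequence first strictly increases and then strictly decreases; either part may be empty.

Let inc[i] be the LIS ending at i and dec[i] the longest strictly decreasing subsequence starting at i. inc = [1, 2, 2, 1, 2, 1, 1, 1, 3, 1, 1, 2, 3, 2], dec = [7, 8, 7, 6, 6, 5, 4, 3, 3, 2, 1, 1, 2, 1].
max_i inc[i]+dec[i]−1 = 9, with one witness 21, 32, 25, 21, 9, 7, 6, 1, 0.

9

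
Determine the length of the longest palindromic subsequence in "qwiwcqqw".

One longest palindromic subsequence is qwiwq (positions 1,2,3,4,7); it reads the same forward and backward, and the interval DP gives dp[1][8] = 5.

5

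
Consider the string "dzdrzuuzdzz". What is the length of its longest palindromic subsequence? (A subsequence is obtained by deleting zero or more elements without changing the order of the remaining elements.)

8

Using dp[i][j] = 2 + dp[i+1][j−1] if the ends match, else max(dp[i+1][j], dp[i][j−1]):
dp[1][11] = 8. A witness is zdzuuzdz at positions 2,3,5,6,7,8,9,11.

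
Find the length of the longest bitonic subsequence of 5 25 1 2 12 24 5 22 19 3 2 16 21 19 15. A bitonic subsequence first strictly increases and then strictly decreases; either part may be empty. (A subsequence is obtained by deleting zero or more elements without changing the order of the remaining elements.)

One longest bitonic subsequence is 1, 2, 12, 24, 22, 21, 19, 15 (positions 3,4,5,6,8,13,14,15): it rises to 24 then falls. Length 8 is optimal.

8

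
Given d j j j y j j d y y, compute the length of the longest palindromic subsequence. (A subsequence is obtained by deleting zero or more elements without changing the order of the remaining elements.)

One longest palindromic subsequence is djjyjjd (positions 1,2,3,5,6,7,8); it reads the same forward and backward, and the interval DP gives dp[1][10] = 7.

7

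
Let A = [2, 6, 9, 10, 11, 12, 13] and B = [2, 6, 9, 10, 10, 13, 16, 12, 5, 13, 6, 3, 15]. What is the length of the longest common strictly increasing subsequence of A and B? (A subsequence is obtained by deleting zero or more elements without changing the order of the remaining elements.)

6

For each value that appears in both, track the longest common increasing run ending there.
The best achievable length is 6; one witness is 2, 6, 9, 10, 12, 13 (A-positions 1,2,3,4,6,7, B-positions 1,2,3,4,8,10).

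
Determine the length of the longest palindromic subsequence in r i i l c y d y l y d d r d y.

Using dp[i][j] = 2 + dp[i+1][j−1] if the ends match, else max(dp[i+1][j], dp[i][j−1]):
dp[1][15] = 7. A witness is ydylydy at positions 6,7,8,9,10,14,15.

7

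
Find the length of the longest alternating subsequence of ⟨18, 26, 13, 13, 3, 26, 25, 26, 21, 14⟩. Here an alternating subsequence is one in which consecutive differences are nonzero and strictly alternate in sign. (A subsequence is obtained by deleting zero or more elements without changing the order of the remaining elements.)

A longest alternating subsequence is 18, 26, 13, 26, 25, 26, 21 (positions 1,2,3,6,7,8,9); its 6 consecutive differences strictly alternate in sign, and length 7 is optimal.

7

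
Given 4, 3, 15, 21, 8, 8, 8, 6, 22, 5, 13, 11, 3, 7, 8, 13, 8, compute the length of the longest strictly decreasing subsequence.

5

One longest decreasing subsequence is 15, 8, 6, 5, 3 (positions 3,5,8,10,13), of length 5; no longer one exists.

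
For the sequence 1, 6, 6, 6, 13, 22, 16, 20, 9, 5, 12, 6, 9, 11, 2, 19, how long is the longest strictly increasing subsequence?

6

Let dp[i] be the longest increasing subsequence ending at position i. Then dp = [1, 2, 2, 2, 3, 4, 4, 5, 3, 2, 4, 3, 4, 5, 2, 6].
The maximum is 6; one witness is 1, 5, 6, 9, 11, 19 at positions 1,10,12,13,14,16.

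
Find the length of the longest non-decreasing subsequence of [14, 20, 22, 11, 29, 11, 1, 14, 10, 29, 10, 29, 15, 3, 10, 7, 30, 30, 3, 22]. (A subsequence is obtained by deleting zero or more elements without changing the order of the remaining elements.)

One longest non-decreasing subsequence is 14, 20, 22, 29, 29, 29, 30, 30 (positions 1,2,3,5,10,12,17,18), of length 8; no longer one exists.

8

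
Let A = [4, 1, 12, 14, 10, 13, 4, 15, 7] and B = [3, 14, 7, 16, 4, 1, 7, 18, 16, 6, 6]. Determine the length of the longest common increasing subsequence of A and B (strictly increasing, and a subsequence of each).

2

A longest common strictly increasing subsequence is 4, 7 (length 2); it appears in order in both A and B, and no longer such subsequence exists.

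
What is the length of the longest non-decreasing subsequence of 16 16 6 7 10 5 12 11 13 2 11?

One longest non-decreasing subsequence is 6, 7, 10, 12, 13 (positions 3,4,5,7,9), of length 5; no longer one exists.

5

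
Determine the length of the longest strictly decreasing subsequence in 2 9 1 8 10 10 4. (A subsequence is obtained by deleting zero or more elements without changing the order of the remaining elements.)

Let dp[i] be the longest decreasing subsequence ending at position i. Then dp = [1, 1, 2, 2, 1, 1, 3].
The maximum is 3; one witness is 9, 8, 4 at positions 2,4,7.

3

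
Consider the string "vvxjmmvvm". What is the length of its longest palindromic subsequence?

6

One longest palindromic subsequence is vvmmvv (positions 1,2,5,6,7,8); it reads the same forward and backward, and the interval DP gives dp[1][9] = 6.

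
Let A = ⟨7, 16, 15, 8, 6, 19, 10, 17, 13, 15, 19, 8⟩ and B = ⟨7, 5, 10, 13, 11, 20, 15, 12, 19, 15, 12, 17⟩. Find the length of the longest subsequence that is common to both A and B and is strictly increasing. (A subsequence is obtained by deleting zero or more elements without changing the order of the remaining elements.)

A longest common strictly increasing subsequence is 7, 10, 13, 15, 19 (length 5); it appears in order in both A and B, and no longer such subsequence exists.

5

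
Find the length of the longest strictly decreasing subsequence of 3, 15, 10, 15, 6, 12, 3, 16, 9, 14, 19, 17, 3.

4

Scanning left to right, the best length ending at each element is: 3→1, 15→1, 10→2, 15→1, 6→3, 12→2, 3→4, 16→1, 9→3, 14→2, 19→1, 17→2, 3→4.
So the longest decreasing subsequence has length 4, e.g. 15, 10, 6, 3.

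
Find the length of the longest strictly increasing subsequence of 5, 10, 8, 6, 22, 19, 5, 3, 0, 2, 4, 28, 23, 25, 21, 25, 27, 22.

One longest increasing subsequence is 5, 10, 22, 23, 25, 27 (positions 1,2,5,13,14,17), of length 6; no longer one exists.

6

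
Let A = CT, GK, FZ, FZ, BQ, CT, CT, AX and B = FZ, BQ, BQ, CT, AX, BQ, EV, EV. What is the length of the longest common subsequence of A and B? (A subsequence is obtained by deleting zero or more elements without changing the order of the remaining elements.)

4

A longest common subsequence is FZ, BQ, CT, AX (length 4); the LCS DP confirms no longer common subsequence exists.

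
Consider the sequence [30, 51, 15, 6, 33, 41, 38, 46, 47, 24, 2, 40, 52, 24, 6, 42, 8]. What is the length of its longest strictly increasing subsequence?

6

Scanning left to right, the best length ending at each element is: 30→1, 51→2, 15→1, 6→1, 33→2, 41→3, 38→3, 46→4, 47→5, 24→2, 2→1, 40→4, 52→6, 24→2, 6→2, 42→5, 8→3.
So the longest increasing subsequence has length 6, e.g. 30, 33, 41, 46, 47, 52.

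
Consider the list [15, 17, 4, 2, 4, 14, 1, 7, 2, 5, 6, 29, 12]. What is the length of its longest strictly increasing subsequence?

One longest increasing subsequence is 2, 4, 5, 6, 29 (positions 4,5,10,11,12), of length 5; no longer one exists.

5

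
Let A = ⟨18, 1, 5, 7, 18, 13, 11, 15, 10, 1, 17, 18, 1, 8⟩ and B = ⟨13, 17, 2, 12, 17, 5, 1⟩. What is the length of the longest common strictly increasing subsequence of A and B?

2

A longest common strictly increasing subsequence is 13, 17 (length 2); it appears in order in both A and B, and no longer such subsequence exists.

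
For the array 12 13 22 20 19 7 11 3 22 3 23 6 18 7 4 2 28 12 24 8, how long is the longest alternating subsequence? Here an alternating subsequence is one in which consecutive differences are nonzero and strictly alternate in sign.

15

A longest alternating subsequence is 12, 13, 7, 11, 3, 22, 3, 23, 6, 18, 7, 28, 12, 24, 8 (positions 1,2,6,7,8,9,10,11,12,13,14,17,18,19,20); its 14 consecutive differences strictly alternate in sign, and length 15 is optimal.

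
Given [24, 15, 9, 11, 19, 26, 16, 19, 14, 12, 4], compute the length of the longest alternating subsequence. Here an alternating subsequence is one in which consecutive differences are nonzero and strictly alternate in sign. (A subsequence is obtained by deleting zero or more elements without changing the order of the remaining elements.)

A longest alternating subsequence is 24, 15, 19, 16, 19, 14 (positions 1,2,5,7,8,9); its 5 consecutive differences strictly alternate in sign, and length 6 is optimal.

6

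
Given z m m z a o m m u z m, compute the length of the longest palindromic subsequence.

7

One longest palindromic subsequence is zmmommz (positions 1,2,3,6,7,8,10); it reads the same forward and backward, and the interval DP gives dp[1][11] = 7.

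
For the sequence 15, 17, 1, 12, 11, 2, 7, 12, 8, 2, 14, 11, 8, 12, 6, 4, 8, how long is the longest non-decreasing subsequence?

Let dp[i] be the longest non-decreasing subsequence ending at position i. Then dp = [1, 2, 1, 2, 2, 2, 3, 4, 4, 3, 5, 5, 5, 6, 4, 4, 6].
The maximum is 6; one witness is 1, 2, 7, 8, 11, 12 at positions 3,6,7,9,12,14.

6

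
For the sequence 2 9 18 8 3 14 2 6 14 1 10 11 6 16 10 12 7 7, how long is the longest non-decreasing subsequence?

Let dp[i] be the longest non-decreasing subsequence ending at position i. Then dp = [1, 2, 3, 2, 2, 3, 2, 3, 4, 1, 4, 5, 4, 6, 5, 6, 5, 6].
The maximum is 6; one witness is 2, 3, 6, 10, 11, 16 at positions 1,5,8,11,12,14.

6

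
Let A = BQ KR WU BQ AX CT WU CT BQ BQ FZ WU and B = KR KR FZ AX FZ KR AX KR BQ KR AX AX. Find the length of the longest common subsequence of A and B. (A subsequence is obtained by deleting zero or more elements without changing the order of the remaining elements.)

3

Backtracking the LCS table gives one alignment: BQ (A1,B9) → KR (A2,B10) → AX (A5,B12).
So the longest common subsequence has length 3.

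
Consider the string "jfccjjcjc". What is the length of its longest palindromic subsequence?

6

One longest palindromic subsequence is ccjjcc (positions 3,4,5,6,7,9); it reads the same forward and backward, and the interval DP gives dp[1][9] = 6.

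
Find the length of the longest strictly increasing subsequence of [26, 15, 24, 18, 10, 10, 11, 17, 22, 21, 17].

Scanning left to right, the best length ending at each element is: 26→1, 15→1, 24→2, 18→2, 10→1, 10→1, 11→2, 17→3, 22→4, 21→4, 17→3.
So the longest increasing subsequence has length 4, e.g. 10, 11, 17, 22.

4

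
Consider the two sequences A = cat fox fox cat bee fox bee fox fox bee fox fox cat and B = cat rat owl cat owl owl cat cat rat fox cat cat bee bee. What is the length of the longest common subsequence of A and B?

5

Backtracking the LCS table gives one alignment: cat (A1,B8) → fox (A2,B10) → cat (A4,B12) → bee (A7,B13) → bee (A10,B14).
So the longest common subsequence has length 5.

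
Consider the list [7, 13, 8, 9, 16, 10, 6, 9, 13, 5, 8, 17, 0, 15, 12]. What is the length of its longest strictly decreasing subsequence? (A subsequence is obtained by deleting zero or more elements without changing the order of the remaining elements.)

One longest decreasing subsequence is 13, 8, 6, 5, 0 (positions 2,3,7,10,13), of length 5; no longer one exists.

5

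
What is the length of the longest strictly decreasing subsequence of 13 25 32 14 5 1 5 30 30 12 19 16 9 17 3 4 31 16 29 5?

6

One longest decreasing subsequence is 32, 30, 19, 16, 9, 3 (positions 3,8,11,12,13,15), of length 6; no longer one exists.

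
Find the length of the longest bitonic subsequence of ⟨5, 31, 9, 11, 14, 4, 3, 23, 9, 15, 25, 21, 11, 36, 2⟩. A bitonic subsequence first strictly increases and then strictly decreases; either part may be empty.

9

Let inc[i] be the LIS ending at i and dec[i] the longest strictly decreasing subsequence starting at i. inc = [1, 2, 2, 3, 4, 1, 1, 5, 2, 5, 6, 6, 3, 7, 1], dec = [4, 5, 4, 4, 4, 3, 2, 4, 2, 3, 4, 3, 2, 2, 1].
max_i inc[i]+dec[i]−1 = 9, with one witness 5, 9, 11, 14, 23, 25, 21, 11, 2.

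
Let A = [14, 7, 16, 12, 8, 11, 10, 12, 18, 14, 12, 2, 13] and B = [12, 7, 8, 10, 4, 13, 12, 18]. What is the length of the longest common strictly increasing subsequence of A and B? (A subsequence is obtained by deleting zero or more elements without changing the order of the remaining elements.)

A longest common strictly increasing subsequence is 7, 8, 10, 12, 18 (length 5); it appears in order in both A and B, and no longer such subsequence exists.

5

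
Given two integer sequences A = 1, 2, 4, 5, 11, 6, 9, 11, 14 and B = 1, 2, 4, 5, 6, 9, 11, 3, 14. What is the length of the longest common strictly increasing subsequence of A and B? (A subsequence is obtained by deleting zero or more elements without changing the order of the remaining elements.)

A longest common strictly increasing subsequence is 1, 2, 4, 5, 6, 9, 11, 14 (length 8); it appears in order in both A and B, and no longer such subsequence exists.

8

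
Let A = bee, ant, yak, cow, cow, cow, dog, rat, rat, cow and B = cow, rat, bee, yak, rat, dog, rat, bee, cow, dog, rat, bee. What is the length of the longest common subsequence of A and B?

5

Backtracking the LCS table gives one alignment: bee (A1,B3) → yak (A3,B4) → cow (A6,B9) → dog (A7,B10) → rat (A8,B11).
So the longest common subsequence has length 5.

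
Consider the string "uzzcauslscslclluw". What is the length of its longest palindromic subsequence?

One longest palindromic subsequence is uclscslcu (positions 1,4,8,9,10,11,12,13,16); it reads the same forward and backward, and the interval DP gives dp[1][17] = 9.

9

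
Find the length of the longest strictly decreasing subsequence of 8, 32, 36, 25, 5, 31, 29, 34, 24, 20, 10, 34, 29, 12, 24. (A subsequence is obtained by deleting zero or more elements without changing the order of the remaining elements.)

Let dp[i] be the longest decreasing subsequence ending at position i. Then dp = [1, 1, 1, 2, 3, 2, 3, 2, 4, 5, 6, 2, 3, 6, 4].
The maximum is 6; one witness is 32, 31, 29, 24, 20, 10 at positions 2,6,7,9,10,11.

6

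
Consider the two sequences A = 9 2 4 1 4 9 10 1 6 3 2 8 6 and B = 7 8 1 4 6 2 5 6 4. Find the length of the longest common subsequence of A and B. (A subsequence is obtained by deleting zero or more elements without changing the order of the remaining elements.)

5

Backtracking the LCS table gives one alignment: 1 (A4,B3) → 4 (A5,B4) → 6 (A9,B5) → 2 (A11,B6) → 6 (A13,B8).
So the longest common subsequence has length 5.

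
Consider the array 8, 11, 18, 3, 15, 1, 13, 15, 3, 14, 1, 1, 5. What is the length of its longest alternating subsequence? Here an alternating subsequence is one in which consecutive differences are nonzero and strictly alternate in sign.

10

A longest alternating subsequence is 8, 11, 3, 15, 1, 13, 3, 14, 1, 5 (positions 1,2,4,5,6,7,9,10,11,13); its 9 consecutive differences strictly alternate in sign, and length 10 is optimal.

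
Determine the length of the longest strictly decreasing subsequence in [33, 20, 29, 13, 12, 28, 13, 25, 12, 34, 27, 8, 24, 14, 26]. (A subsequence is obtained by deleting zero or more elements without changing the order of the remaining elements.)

One longest decreasing subsequence is 33, 29, 28, 13, 12, 8 (positions 1,3,6,7,9,12), of length 6; no longer one exists.

6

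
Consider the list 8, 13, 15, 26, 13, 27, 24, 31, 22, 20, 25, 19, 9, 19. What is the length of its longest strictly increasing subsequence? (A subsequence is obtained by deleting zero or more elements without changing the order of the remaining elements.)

6

Let dp[i] be the longest increasing subsequence ending at position i. Then dp = [1, 2, 3, 4, 2, 5, 4, 6, 4, 4, 5, 4, 2, 4].
The maximum is 6; one witness is 8, 13, 15, 26, 27, 31 at positions 1,2,3,4,6,8.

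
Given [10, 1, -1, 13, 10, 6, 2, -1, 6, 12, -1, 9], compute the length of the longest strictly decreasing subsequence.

5

Let dp[i] be the longest decreasing subsequence ending at position i. Then dp = [1, 2, 3, 1, 2, 3, 4, 5, 3, 2, 5, 3].
The maximum is 5; one witness is 13, 10, 6, 2, -1 at positions 4,5,6,7,8.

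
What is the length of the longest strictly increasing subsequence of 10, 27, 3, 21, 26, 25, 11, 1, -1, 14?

One longest increasing subsequence is 10, 21, 26 (positions 1,4,5), of length 3; no longer one exists.

3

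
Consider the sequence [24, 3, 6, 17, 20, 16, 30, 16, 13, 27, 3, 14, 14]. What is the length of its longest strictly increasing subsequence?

Scanning left to right, the best length ending at each element is: 24→1, 3→1, 6→2, 17→3, 20→4, 16→3, 30→5, 16→3, 13→3, 27→5, 3→1, 14→4, 14→4.
So the longest increasing subsequence has length 5, e.g. 3, 6, 17, 20, 30.

5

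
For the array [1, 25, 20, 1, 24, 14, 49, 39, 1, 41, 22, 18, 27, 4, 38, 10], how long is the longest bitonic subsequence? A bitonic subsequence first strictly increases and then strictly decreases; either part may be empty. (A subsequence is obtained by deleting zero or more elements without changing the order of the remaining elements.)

8

One longest bitonic subsequence is 1, 20, 24, 49, 41, 22, 18, 10 (positions 1,3,5,7,10,11,12,16): it rises to 49 then falls. Length 8 is optimal.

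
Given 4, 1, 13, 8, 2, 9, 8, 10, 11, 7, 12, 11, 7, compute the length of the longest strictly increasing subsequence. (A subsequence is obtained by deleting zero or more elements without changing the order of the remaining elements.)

6

Scanning left to right, the best length ending at each element is: 4→1, 1→1, 13→2, 8→2, 2→2, 9→3, 8→3, 10→4, 11→5, 7→3, 12→6, 11→5, 7→3.
So the longest increasing subsequence has length 6, e.g. 4, 8, 9, 10, 11, 12.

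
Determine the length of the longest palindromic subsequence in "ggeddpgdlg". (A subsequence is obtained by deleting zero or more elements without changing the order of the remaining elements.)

6

One longest palindromic subsequence is ggddgg (positions 1,2,4,5,7,10); it reads the same forward and backward, and the interval DP gives dp[1][10] = 6.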